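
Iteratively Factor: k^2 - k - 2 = (k - 2)*(k + 1)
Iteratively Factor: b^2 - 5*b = (b - 5)*(b)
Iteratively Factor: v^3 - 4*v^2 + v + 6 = (v - 3)*(v^2 - v - 2) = (v - 3)*(v - 2)*(v + 1)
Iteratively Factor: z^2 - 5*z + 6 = (z - 3)*(z - 2)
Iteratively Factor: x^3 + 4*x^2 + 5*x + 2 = (x + 2)*(x^2 + 2*x + 1) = (x + 1)*(x + 2)*(x + 1)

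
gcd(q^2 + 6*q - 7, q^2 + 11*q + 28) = q + 7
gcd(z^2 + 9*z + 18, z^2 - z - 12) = z + 3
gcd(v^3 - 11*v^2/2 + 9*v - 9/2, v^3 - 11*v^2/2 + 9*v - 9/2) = v^3 - 11*v^2/2 + 9*v - 9/2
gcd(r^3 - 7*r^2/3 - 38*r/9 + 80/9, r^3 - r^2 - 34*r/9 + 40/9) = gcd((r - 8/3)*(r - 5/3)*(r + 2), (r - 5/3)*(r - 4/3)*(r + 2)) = r^2 + r/3 - 10/3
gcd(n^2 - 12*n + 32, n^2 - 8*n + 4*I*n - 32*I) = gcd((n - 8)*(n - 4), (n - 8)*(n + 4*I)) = n - 8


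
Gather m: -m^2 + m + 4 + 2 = -m^2 + m + 6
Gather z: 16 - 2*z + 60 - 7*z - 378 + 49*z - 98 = 40*z - 400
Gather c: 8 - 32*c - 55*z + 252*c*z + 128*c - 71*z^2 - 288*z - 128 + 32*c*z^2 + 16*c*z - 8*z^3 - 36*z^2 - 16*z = c*(32*z^2 + 268*z + 96) - 8*z^3 - 107*z^2 - 359*z - 120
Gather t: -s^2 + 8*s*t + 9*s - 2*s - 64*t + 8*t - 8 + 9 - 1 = -s^2 + 7*s + t*(8*s - 56)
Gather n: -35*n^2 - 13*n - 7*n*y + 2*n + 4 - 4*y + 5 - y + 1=-35*n^2 + n*(-7*y - 11) - 5*y + 10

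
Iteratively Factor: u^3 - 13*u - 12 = (u + 3)*(u^2 - 3*u - 4) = (u + 1)*(u + 3)*(u - 4)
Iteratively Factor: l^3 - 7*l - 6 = (l + 2)*(l^2 - 2*l - 3) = (l - 3)*(l + 2)*(l + 1)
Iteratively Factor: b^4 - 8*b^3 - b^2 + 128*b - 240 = (b - 5)*(b^3 - 3*b^2 - 16*b + 48) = (b - 5)*(b - 4)*(b^2 + b - 12) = (b - 5)*(b - 4)*(b - 3)*(b + 4)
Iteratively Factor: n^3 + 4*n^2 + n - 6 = (n + 3)*(n^2 + n - 2) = (n + 2)*(n + 3)*(n - 1)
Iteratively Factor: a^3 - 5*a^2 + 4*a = (a - 1)*(a^2 - 4*a) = a*(a - 1)*(a - 4)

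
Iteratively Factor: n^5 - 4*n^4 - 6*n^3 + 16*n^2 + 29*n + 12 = (n - 4)*(n^4 - 6*n^2 - 8*n - 3) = (n - 4)*(n + 1)*(n^3 - n^2 - 5*n - 3) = (n - 4)*(n + 1)^2*(n^2 - 2*n - 3) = (n - 4)*(n + 1)^3*(n - 3)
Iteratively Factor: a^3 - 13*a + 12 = (a + 4)*(a^2 - 4*a + 3) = (a - 3)*(a + 4)*(a - 1)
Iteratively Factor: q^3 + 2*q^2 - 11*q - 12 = (q - 3)*(q^2 + 5*q + 4) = (q - 3)*(q + 4)*(q + 1)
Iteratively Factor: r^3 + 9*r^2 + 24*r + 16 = (r + 4)*(r^2 + 5*r + 4) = (r + 4)^2*(r + 1)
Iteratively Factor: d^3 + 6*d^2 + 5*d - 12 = (d + 4)*(d^2 + 2*d - 3) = (d + 3)*(d + 4)*(d - 1)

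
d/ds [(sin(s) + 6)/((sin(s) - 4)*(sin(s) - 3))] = (-12*sin(s) + cos(s)^2 + 53)*cos(s)/((sin(s) - 4)^2*(sin(s) - 3)^2)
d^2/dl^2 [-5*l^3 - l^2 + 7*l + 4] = -30*l - 2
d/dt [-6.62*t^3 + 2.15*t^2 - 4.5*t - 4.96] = -19.86*t^2 + 4.3*t - 4.5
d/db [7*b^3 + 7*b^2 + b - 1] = 21*b^2 + 14*b + 1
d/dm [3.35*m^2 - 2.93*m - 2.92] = 6.7*m - 2.93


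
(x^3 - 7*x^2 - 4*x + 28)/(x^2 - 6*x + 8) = (x^2 - 5*x - 14)/(x - 4)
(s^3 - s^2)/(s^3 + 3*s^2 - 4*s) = s/(s + 4)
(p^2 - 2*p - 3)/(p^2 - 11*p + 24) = (p + 1)/(p - 8)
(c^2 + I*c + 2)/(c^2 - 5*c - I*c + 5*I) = (c + 2*I)/(c - 5)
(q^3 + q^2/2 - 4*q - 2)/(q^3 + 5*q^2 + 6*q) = (q^2 - 3*q/2 - 1)/(q*(q + 3))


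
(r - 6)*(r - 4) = r^2 - 10*r + 24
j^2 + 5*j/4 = j*(j + 5/4)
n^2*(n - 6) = n^3 - 6*n^2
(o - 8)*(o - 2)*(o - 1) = o^3 - 11*o^2 + 26*o - 16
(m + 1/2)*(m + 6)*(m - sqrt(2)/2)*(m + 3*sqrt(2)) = m^4 + 5*sqrt(2)*m^3/2 + 13*m^3/2 + 65*sqrt(2)*m^2/4 - 39*m/2 + 15*sqrt(2)*m/2 - 9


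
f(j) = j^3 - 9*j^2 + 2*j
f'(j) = 3*j^2 - 18*j + 2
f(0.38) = -0.48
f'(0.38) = -4.41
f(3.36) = -56.95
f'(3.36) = -24.61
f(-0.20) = -0.77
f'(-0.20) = 5.72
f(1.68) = -17.30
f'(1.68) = -19.77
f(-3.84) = -197.01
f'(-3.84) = 115.36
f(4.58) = -83.56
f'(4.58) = -17.51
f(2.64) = -39.05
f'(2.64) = -24.61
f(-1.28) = -19.40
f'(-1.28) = 29.96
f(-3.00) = -114.00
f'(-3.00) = 83.00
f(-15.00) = -5430.00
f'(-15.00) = 947.00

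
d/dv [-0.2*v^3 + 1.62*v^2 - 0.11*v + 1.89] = -0.6*v^2 + 3.24*v - 0.11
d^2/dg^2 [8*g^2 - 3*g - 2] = 16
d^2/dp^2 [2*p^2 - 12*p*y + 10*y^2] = 4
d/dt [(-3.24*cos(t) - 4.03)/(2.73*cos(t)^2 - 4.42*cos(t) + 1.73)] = (-8.8452*cos(t)^2 - 22.0038*cos(t) + 23.4178)*sin(t)/(7.4529*cos(t)^4 - 24.1332*cos(t)^3 + 28.9822*cos(t)^2 - 15.2932*cos(t) + 2.9929)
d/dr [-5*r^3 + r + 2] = 1 - 15*r^2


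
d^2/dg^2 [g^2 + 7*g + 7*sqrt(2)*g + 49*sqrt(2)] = 2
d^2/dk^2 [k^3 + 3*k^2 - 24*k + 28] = 6*k + 6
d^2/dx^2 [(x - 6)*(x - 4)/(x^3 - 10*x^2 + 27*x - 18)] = 2*(x^3 - 12*x^2 + 39*x - 40)/(x^6 - 12*x^5 + 57*x^4 - 136*x^3 + 171*x^2 - 108*x + 27)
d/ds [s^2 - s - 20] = 2*s - 1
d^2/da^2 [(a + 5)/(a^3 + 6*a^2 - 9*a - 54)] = 6*(3*(a + 5)*(a^2 + 4*a - 3)^2 + (-a^2 - 4*a - (a + 2)*(a + 5) + 3)*(a^3 + 6*a^2 - 9*a - 54))/(a^3 + 6*a^2 - 9*a - 54)^3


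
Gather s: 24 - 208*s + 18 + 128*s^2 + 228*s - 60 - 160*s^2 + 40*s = -32*s^2 + 60*s - 18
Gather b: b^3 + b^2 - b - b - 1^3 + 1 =b^3 + b^2 - 2*b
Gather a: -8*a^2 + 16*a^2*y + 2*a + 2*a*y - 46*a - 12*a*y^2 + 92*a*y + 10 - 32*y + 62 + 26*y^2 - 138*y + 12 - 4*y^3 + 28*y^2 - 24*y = a^2*(16*y - 8) + a*(-12*y^2 + 94*y - 44) - 4*y^3 + 54*y^2 - 194*y + 84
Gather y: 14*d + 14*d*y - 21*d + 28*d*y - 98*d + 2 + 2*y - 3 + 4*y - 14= -105*d + y*(42*d + 6) - 15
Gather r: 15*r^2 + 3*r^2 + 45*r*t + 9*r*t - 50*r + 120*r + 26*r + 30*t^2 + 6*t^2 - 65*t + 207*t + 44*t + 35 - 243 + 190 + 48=18*r^2 + r*(54*t + 96) + 36*t^2 + 186*t + 30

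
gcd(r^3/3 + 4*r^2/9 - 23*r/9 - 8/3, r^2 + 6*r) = 1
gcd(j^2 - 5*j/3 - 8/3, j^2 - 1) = j + 1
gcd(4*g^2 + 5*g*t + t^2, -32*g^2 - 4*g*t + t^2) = 4*g + t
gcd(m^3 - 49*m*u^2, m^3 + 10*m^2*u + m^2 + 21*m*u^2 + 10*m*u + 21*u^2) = m + 7*u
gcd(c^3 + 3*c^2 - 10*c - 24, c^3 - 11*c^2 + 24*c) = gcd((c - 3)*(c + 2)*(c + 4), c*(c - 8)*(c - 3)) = c - 3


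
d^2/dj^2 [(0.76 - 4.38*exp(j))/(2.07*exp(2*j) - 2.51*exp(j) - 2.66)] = (-18.767862*exp(4*j) - 9.73107000000002*exp(3*j) - 156.549132*exp(2*j) + 50.770432*exp(j) - 36.065344)*exp(j)/(8.869743*exp(6*j) - 32.265297*exp(5*j) + 4.93011899999999*exp(4*j) + 67.110121*exp(3*j) - 6.33532199999999*exp(2*j) - 53.279268*exp(j) - 18.821096)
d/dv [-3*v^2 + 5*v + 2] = 5 - 6*v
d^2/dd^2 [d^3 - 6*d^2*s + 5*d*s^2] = 6*d - 12*s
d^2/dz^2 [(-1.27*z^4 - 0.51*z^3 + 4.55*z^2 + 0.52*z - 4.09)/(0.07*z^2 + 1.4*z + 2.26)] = (-0.012446*z^6 - 0.746760000000001*z^5 - 16.140684*z^4 - 67.01702*z^3 - 91.96077*z^2 - 18.52776*z + 28.449876)/(0.000343*z^6 + 0.02058*z^5 + 0.444822*z^4 + 4.07288*z^3 + 14.361396*z^2 + 21.45192*z + 11.543176)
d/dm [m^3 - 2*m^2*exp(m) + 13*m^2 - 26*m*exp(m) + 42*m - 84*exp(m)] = -2*m^2*exp(m) + 3*m^2 - 30*m*exp(m) + 26*m - 110*exp(m) + 42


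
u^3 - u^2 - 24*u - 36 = (u - 6)*(u + 2)*(u + 3)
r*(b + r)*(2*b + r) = 2*b^2*r + 3*b*r^2 + r^3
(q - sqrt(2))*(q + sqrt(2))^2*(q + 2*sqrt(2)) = q^4 + 3*sqrt(2)*q^3 + 2*q^2 - 6*sqrt(2)*q - 8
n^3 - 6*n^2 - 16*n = n*(n - 8)*(n + 2)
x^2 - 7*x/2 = x*(x - 7/2)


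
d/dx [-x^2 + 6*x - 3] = 6 - 2*x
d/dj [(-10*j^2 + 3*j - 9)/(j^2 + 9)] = 3*(-j^2 - 54*j + 9)/(j^4 + 18*j^2 + 81)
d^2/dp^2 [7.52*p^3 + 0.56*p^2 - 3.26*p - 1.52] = 45.12*p + 1.12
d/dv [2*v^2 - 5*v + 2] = 4*v - 5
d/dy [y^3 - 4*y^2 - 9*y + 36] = 3*y^2 - 8*y - 9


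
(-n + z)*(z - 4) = -n*z + 4*n + z^2 - 4*z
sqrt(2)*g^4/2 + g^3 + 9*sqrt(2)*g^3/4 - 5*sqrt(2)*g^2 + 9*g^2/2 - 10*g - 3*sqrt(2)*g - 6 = (g - 2)*(g + 1/2)*(g + 6)*(sqrt(2)*g/2 + 1)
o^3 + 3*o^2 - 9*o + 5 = (o - 1)^2*(o + 5)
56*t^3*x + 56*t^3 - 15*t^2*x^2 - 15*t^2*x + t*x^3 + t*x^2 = (-8*t + x)*(-7*t + x)*(t*x + t)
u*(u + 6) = u^2 + 6*u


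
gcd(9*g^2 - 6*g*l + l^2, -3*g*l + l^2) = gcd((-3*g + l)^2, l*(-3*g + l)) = 3*g - l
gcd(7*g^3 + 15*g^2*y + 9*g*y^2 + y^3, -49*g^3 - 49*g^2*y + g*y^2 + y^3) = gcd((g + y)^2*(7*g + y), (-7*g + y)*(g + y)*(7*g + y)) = 7*g^2 + 8*g*y + y^2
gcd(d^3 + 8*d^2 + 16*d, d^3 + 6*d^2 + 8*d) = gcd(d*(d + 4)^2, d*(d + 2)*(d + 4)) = d^2 + 4*d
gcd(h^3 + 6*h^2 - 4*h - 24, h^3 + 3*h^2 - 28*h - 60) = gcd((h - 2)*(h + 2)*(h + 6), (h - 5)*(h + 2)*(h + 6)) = h^2 + 8*h + 12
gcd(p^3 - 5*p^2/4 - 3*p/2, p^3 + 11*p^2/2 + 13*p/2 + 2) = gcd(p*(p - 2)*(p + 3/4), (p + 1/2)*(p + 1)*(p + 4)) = 1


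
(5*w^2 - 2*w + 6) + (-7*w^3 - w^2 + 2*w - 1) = -7*w^3 + 4*w^2 + 5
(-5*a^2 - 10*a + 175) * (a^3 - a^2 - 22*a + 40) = -5*a^5 - 5*a^4 + 295*a^3 - 155*a^2 - 4250*a + 7000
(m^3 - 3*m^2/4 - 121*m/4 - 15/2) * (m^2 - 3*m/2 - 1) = m^5 - 9*m^4/4 - 241*m^3/8 + 309*m^2/8 + 83*m/2 + 15/2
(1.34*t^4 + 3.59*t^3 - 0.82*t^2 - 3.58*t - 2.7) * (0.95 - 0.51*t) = -0.6834*t^5 - 0.5579*t^4 + 3.8287*t^3 + 1.0468*t^2 - 2.024*t - 2.565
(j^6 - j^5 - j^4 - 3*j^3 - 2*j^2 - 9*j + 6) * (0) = 0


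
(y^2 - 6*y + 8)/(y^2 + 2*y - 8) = (y - 4)/(y + 4)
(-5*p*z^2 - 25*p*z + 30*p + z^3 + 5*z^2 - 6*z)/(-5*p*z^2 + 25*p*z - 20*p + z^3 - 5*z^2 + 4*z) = (z + 6)/(z - 4)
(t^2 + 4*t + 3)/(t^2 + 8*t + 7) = (t + 3)/(t + 7)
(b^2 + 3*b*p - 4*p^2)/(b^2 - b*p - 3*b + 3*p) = (b + 4*p)/(b - 3)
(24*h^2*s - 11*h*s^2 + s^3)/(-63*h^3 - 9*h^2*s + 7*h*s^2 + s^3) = s*(-8*h + s)/(21*h^2 + 10*h*s + s^2)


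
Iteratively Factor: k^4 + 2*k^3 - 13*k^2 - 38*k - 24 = (k + 2)*(k^3 - 13*k - 12) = (k - 4)*(k + 2)*(k^2 + 4*k + 3) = (k - 4)*(k + 1)*(k + 2)*(k + 3)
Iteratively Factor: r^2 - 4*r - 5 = (r + 1)*(r - 5)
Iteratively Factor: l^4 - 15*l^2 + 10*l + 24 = (l - 3)*(l^3 + 3*l^2 - 6*l - 8) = (l - 3)*(l - 2)*(l^2 + 5*l + 4) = (l - 3)*(l - 2)*(l + 1)*(l + 4)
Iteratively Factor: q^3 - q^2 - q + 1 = (q - 1)*(q^2 - 1) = (q - 1)*(q + 1)*(q - 1)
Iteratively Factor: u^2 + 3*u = (u + 3)*(u)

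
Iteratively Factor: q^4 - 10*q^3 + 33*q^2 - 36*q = (q - 4)*(q^3 - 6*q^2 + 9*q) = q*(q - 4)*(q^2 - 6*q + 9) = q*(q - 4)*(q - 3)*(q - 3)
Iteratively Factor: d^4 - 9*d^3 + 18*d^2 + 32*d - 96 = (d - 3)*(d^3 - 6*d^2 + 32) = (d - 4)*(d - 3)*(d^2 - 2*d - 8) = (d - 4)^2*(d - 3)*(d + 2)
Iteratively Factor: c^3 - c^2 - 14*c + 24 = (c - 2)*(c^2 + c - 12) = (c - 2)*(c + 4)*(c - 3)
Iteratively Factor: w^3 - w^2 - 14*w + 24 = (w + 4)*(w^2 - 5*w + 6) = (w - 3)*(w + 4)*(w - 2)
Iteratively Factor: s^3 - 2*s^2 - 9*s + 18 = (s - 2)*(s^2 - 9) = (s - 2)*(s + 3)*(s - 3)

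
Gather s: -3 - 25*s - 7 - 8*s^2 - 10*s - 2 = -8*s^2 - 35*s - 12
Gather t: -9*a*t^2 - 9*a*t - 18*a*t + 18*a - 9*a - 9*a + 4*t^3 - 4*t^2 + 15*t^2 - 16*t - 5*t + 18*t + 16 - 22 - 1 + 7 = 4*t^3 + t^2*(11 - 9*a) + t*(-27*a - 3)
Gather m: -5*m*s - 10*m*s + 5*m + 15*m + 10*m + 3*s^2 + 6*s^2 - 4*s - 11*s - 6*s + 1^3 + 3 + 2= m*(30 - 15*s) + 9*s^2 - 21*s + 6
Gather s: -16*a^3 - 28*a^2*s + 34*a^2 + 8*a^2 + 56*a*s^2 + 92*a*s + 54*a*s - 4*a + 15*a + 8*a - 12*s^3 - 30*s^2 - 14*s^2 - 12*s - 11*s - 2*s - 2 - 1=-16*a^3 + 42*a^2 + 19*a - 12*s^3 + s^2*(56*a - 44) + s*(-28*a^2 + 146*a - 25) - 3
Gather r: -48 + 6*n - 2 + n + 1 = 7*n - 49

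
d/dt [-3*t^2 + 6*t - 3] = 6 - 6*t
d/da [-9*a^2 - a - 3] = -18*a - 1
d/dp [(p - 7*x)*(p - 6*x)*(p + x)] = 3*p^2 - 24*p*x + 29*x^2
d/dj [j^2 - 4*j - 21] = 2*j - 4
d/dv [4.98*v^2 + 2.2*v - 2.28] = 9.96*v + 2.2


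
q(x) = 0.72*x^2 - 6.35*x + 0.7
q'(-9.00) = -19.31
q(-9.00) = 116.17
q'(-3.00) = -10.67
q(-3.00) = 26.23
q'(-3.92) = -11.99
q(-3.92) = 36.66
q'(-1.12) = -7.96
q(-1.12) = 8.72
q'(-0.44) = -6.98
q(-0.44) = 3.63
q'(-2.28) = -9.63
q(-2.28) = 18.92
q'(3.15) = -1.81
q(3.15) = -12.16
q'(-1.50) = -8.51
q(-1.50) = 11.84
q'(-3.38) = -11.22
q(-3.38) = 30.39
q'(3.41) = -1.44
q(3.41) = -12.58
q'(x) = 1.44*x - 6.35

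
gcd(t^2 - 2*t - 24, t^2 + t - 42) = t - 6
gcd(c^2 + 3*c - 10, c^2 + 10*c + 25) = c + 5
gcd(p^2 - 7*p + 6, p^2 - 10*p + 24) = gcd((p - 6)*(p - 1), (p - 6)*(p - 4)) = p - 6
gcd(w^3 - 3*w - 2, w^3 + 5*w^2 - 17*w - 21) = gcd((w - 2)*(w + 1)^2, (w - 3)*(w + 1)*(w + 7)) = w + 1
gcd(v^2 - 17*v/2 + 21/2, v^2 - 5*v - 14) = v - 7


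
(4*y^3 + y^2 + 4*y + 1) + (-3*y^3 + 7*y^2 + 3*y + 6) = y^3 + 8*y^2 + 7*y + 7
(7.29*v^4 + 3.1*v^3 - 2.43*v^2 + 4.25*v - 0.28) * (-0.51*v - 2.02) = -3.7179*v^5 - 16.3068*v^4 - 5.0227*v^3 + 2.7411*v^2 - 8.4422*v + 0.5656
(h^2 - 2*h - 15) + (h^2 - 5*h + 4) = 2*h^2 - 7*h - 11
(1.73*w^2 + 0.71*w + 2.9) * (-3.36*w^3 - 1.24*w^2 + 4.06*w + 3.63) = -5.8128*w^5 - 4.5308*w^4 - 3.6006*w^3 + 5.5665*w^2 + 14.3513*w + 10.527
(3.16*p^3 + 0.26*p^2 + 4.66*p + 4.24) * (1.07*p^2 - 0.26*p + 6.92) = 3.3812*p^5 - 0.5434*p^4 + 26.7858*p^3 + 5.1244*p^2 + 31.1448*p + 29.3408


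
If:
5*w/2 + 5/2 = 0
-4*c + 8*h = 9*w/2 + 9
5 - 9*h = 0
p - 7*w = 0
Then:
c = -1/72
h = 5/9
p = -7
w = -1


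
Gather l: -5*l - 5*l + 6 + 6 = 12 - 10*l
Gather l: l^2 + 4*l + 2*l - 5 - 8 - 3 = l^2 + 6*l - 16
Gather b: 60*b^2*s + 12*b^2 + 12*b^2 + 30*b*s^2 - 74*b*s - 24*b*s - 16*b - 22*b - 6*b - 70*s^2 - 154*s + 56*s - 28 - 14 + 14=b^2*(60*s + 24) + b*(30*s^2 - 98*s - 44) - 70*s^2 - 98*s - 28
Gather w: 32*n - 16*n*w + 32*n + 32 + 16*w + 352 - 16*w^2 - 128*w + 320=64*n - 16*w^2 + w*(-16*n - 112) + 704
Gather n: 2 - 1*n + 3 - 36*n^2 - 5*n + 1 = -36*n^2 - 6*n + 6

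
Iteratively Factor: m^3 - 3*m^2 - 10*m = (m + 2)*(m^2 - 5*m) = (m - 5)*(m + 2)*(m)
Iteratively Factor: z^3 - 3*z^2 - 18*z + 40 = (z - 5)*(z^2 + 2*z - 8) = (z - 5)*(z + 4)*(z - 2)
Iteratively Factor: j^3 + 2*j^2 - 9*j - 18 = (j + 3)*(j^2 - j - 6) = (j - 3)*(j + 3)*(j + 2)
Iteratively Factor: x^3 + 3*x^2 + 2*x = (x + 1)*(x^2 + 2*x) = x*(x + 1)*(x + 2)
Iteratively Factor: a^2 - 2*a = (a)*(a - 2)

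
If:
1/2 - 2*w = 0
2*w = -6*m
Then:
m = -1/12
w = 1/4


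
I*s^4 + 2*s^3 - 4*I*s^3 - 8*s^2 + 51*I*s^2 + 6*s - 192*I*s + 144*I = (s - 3)*(s - 8*I)*(s + 6*I)*(I*s - I)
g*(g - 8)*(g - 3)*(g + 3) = g^4 - 8*g^3 - 9*g^2 + 72*g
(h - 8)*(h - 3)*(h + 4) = h^3 - 7*h^2 - 20*h + 96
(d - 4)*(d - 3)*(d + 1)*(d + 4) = d^4 - 2*d^3 - 19*d^2 + 32*d + 48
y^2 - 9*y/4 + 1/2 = (y - 2)*(y - 1/4)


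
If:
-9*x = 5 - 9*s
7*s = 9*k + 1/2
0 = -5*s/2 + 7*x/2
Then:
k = 118/81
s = 35/18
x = 25/18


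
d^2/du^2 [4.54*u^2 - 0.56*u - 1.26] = 9.08000000000000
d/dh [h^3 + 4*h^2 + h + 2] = 3*h^2 + 8*h + 1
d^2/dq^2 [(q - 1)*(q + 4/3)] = 2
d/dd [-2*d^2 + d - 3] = 1 - 4*d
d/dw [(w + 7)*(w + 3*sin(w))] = w + (w + 7)*(3*cos(w) + 1) + 3*sin(w)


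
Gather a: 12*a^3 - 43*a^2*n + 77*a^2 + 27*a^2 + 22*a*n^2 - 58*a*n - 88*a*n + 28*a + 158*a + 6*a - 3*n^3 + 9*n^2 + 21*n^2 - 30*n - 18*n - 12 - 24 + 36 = 12*a^3 + a^2*(104 - 43*n) + a*(22*n^2 - 146*n + 192) - 3*n^3 + 30*n^2 - 48*n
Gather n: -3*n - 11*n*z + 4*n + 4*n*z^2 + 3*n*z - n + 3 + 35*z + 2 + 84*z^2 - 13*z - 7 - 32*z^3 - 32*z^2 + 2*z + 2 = n*(4*z^2 - 8*z) - 32*z^3 + 52*z^2 + 24*z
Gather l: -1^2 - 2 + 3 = 0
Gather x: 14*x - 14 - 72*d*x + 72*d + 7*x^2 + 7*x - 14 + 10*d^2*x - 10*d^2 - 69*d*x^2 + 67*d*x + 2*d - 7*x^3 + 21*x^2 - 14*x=-10*d^2 + 74*d - 7*x^3 + x^2*(28 - 69*d) + x*(10*d^2 - 5*d + 7) - 28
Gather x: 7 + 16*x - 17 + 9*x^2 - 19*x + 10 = 9*x^2 - 3*x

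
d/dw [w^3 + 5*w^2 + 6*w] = 3*w^2 + 10*w + 6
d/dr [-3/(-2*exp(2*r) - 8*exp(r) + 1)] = 12*(-exp(r) - 2)*exp(r)/(2*exp(2*r) + 8*exp(r) - 1)^2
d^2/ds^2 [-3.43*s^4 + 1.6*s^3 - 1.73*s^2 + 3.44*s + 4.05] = -41.16*s^2 + 9.6*s - 3.46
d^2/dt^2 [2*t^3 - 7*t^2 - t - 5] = 12*t - 14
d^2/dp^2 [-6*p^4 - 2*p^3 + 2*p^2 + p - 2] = -72*p^2 - 12*p + 4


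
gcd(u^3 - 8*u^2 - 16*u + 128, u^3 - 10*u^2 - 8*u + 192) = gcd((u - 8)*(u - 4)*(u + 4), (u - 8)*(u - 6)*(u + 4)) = u^2 - 4*u - 32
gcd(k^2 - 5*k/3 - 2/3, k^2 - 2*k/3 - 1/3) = k + 1/3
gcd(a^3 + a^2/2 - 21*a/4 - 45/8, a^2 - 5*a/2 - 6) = a + 3/2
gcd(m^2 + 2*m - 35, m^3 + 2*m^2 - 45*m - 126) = 1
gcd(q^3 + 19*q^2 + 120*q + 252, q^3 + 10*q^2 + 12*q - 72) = q^2 + 12*q + 36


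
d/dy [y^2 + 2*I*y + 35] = 2*y + 2*I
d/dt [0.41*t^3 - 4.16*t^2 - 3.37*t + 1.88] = 1.23*t^2 - 8.32*t - 3.37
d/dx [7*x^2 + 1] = 14*x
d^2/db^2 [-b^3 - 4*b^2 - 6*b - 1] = -6*b - 8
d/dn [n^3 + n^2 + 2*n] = 3*n^2 + 2*n + 2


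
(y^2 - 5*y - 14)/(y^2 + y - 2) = (y - 7)/(y - 1)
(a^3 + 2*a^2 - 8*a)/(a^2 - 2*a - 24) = a*(a - 2)/(a - 6)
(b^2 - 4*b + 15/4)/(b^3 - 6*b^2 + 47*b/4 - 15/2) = 1/(b - 2)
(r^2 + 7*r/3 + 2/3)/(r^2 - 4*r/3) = (3*r^2 + 7*r + 2)/(r*(3*r - 4))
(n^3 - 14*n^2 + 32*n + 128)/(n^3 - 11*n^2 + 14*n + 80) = (n - 8)/(n - 5)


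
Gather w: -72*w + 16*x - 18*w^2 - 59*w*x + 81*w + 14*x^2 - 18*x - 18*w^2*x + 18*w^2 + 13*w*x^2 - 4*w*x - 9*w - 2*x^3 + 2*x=-18*w^2*x + w*(13*x^2 - 63*x) - 2*x^3 + 14*x^2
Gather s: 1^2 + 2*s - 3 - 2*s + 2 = 0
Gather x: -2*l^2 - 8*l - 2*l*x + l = -2*l^2 - 2*l*x - 7*l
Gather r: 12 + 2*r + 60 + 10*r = 12*r + 72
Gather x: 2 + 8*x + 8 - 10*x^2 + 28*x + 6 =-10*x^2 + 36*x + 16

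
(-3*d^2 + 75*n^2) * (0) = 0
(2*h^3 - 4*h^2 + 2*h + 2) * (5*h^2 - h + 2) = 10*h^5 - 22*h^4 + 18*h^3 + 2*h + 4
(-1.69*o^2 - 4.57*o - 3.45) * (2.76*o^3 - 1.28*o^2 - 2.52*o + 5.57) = -4.6644*o^5 - 10.45*o^4 + 0.5864*o^3 + 6.5191*o^2 - 16.7609*o - 19.2165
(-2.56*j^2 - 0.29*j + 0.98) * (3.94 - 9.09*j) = 23.2704*j^3 - 7.4503*j^2 - 10.0508*j + 3.8612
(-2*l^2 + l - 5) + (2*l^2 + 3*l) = 4*l - 5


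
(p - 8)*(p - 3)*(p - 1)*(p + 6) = p^4 - 6*p^3 - 37*p^2 + 186*p - 144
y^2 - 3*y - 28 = (y - 7)*(y + 4)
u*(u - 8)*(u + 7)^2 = u^4 + 6*u^3 - 63*u^2 - 392*u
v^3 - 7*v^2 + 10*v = v*(v - 5)*(v - 2)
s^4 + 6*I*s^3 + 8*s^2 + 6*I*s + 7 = (s - I)*(s + 7*I)*(-I*s + 1)*(I*s + 1)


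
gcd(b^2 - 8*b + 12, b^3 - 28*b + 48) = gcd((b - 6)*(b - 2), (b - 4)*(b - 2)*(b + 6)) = b - 2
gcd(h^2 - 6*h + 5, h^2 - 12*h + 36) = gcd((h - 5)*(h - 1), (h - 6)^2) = 1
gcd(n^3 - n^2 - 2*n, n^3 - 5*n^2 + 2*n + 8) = n^2 - n - 2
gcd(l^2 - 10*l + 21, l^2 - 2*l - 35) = l - 7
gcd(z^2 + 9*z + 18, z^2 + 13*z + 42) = z + 6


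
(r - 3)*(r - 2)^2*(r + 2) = r^4 - 5*r^3 + 2*r^2 + 20*r - 24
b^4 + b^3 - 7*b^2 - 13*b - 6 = (b - 3)*(b + 1)^2*(b + 2)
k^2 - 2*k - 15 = (k - 5)*(k + 3)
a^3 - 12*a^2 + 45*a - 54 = (a - 6)*(a - 3)^2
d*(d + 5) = d^2 + 5*d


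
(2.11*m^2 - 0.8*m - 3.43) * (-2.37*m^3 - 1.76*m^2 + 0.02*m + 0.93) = -5.0007*m^5 - 1.8176*m^4 + 9.5793*m^3 + 7.9831*m^2 - 0.8126*m - 3.1899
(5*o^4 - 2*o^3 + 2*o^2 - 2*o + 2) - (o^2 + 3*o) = 5*o^4 - 2*o^3 + o^2 - 5*o + 2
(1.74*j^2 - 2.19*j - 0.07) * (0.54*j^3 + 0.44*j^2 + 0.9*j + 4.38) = 0.9396*j^5 - 0.417*j^4 + 0.5646*j^3 + 5.6194*j^2 - 9.6552*j - 0.3066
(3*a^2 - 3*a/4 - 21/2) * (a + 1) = 3*a^3 + 9*a^2/4 - 45*a/4 - 21/2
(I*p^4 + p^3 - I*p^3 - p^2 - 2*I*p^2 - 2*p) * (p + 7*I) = I*p^5 - 6*p^4 - I*p^4 + 6*p^3 + 5*I*p^3 + 12*p^2 - 7*I*p^2 - 14*I*p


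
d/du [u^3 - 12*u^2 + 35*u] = 3*u^2 - 24*u + 35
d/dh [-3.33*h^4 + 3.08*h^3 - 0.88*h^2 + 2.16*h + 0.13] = -13.32*h^3 + 9.24*h^2 - 1.76*h + 2.16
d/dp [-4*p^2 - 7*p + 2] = -8*p - 7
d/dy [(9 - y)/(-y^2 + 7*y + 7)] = (y^2 - 7*y - (y - 9)*(2*y - 7) - 7)/(-y^2 + 7*y + 7)^2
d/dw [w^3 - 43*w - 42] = 3*w^2 - 43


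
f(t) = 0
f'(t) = 0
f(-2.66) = 0.00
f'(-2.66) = 0.00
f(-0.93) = 0.00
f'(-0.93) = 0.00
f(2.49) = 0.00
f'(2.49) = 0.00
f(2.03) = 0.00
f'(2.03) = 0.00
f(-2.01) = 0.00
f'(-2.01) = 0.00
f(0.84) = 0.00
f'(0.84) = 0.00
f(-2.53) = 0.00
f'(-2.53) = 0.00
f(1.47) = 0.00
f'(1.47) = 0.00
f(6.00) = 0.00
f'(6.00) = 0.00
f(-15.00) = 0.00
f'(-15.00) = 0.00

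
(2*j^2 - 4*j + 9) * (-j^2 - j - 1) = -2*j^4 + 2*j^3 - 7*j^2 - 5*j - 9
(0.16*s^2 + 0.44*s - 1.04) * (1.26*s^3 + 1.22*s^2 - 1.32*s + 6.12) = 0.2016*s^5 + 0.7496*s^4 - 0.9848*s^3 - 0.8704*s^2 + 4.0656*s - 6.3648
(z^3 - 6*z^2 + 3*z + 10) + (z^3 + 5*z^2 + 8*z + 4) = 2*z^3 - z^2 + 11*z + 14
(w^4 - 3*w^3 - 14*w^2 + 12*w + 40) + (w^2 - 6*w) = w^4 - 3*w^3 - 13*w^2 + 6*w + 40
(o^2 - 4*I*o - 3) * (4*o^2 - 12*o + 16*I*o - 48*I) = 4*o^4 - 12*o^3 + 52*o^2 - 156*o - 48*I*o + 144*I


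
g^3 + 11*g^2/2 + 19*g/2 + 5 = (g + 1)*(g + 2)*(g + 5/2)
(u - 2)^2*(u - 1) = u^3 - 5*u^2 + 8*u - 4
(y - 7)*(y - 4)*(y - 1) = y^3 - 12*y^2 + 39*y - 28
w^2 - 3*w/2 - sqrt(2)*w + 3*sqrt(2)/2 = (w - 3/2)*(w - sqrt(2))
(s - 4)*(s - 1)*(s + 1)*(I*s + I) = I*s^4 - 3*I*s^3 - 5*I*s^2 + 3*I*s + 4*I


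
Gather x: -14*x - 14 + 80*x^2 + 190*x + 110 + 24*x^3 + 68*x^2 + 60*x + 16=24*x^3 + 148*x^2 + 236*x + 112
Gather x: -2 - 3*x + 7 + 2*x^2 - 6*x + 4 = 2*x^2 - 9*x + 9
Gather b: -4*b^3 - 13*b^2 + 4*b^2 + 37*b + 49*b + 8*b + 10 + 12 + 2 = -4*b^3 - 9*b^2 + 94*b + 24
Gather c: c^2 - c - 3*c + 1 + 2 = c^2 - 4*c + 3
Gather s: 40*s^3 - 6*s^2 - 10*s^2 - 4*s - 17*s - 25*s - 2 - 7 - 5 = 40*s^3 - 16*s^2 - 46*s - 14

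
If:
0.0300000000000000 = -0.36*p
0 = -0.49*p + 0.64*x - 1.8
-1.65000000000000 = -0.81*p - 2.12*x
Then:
No Solution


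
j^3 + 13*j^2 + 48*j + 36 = (j + 1)*(j + 6)^2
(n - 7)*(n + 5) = n^2 - 2*n - 35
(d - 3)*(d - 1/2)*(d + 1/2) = d^3 - 3*d^2 - d/4 + 3/4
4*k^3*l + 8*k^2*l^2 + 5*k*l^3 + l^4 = l*(k + l)*(2*k + l)^2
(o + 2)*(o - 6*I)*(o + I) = o^3 + 2*o^2 - 5*I*o^2 + 6*o - 10*I*o + 12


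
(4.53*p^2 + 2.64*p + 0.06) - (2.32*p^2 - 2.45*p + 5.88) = 2.21*p^2 + 5.09*p - 5.82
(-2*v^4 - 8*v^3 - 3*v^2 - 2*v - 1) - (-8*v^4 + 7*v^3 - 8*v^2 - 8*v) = 6*v^4 - 15*v^3 + 5*v^2 + 6*v - 1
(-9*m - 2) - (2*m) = -11*m - 2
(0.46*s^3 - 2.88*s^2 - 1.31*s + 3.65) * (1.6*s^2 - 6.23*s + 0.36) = 0.736*s^5 - 7.4738*s^4 + 16.012*s^3 + 12.9645*s^2 - 23.2111*s + 1.314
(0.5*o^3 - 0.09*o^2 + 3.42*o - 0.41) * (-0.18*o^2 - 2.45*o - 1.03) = -0.09*o^5 - 1.2088*o^4 - 0.9101*o^3 - 8.2125*o^2 - 2.5181*o + 0.4223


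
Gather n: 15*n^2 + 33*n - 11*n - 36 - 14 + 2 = 15*n^2 + 22*n - 48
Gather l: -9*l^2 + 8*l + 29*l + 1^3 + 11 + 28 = -9*l^2 + 37*l + 40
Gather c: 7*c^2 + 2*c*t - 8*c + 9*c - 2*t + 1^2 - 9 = 7*c^2 + c*(2*t + 1) - 2*t - 8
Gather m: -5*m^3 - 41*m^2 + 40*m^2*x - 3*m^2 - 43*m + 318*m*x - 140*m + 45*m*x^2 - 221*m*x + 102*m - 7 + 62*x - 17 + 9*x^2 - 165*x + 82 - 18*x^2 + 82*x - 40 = -5*m^3 + m^2*(40*x - 44) + m*(45*x^2 + 97*x - 81) - 9*x^2 - 21*x + 18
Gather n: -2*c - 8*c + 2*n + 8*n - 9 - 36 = -10*c + 10*n - 45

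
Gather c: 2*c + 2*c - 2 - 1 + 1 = 4*c - 2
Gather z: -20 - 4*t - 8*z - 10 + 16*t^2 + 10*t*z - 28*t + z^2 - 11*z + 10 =16*t^2 - 32*t + z^2 + z*(10*t - 19) - 20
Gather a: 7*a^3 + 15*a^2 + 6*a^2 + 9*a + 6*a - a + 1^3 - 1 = 7*a^3 + 21*a^2 + 14*a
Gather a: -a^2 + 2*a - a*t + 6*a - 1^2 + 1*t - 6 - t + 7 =-a^2 + a*(8 - t)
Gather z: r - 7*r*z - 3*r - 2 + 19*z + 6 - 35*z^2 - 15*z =-2*r - 35*z^2 + z*(4 - 7*r) + 4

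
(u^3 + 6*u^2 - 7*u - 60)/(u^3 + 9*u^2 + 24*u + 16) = (u^2 + 2*u - 15)/(u^2 + 5*u + 4)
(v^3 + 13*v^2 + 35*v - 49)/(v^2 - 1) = (v^2 + 14*v + 49)/(v + 1)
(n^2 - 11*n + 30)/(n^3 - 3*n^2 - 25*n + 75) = (n - 6)/(n^2 + 2*n - 15)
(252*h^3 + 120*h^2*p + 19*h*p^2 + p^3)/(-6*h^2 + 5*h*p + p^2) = (42*h^2 + 13*h*p + p^2)/(-h + p)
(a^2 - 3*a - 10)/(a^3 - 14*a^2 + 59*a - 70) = (a + 2)/(a^2 - 9*a + 14)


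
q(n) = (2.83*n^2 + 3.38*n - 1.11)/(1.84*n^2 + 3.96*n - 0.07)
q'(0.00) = 848.78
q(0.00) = 15.86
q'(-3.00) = 1.79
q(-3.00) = 3.08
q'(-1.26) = 1.62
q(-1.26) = 0.41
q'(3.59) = 0.06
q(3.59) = 1.25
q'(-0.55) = 1.27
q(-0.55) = 1.25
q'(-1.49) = 2.74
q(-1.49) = -0.07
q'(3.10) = 0.07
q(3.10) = 1.22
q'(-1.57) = 3.47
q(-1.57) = -0.32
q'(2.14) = 0.12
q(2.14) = 1.13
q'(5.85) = 0.03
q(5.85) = 1.34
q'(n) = (-3.68*n - 3.96)*(2.83*n^2 + 3.38*n - 1.11)/(1.84*n^2 + 3.96*n - 0.07)^2 + (5.66*n + 3.38)/(1.84*n^2 + 3.96*n - 0.07) = (4.9876*n^2 + 3.6886*n + 4.159)/(3.3856*n^4 + 14.5728*n^3 + 15.424*n^2 - 0.5544*n + 0.0049)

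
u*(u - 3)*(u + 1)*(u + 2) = u^4 - 7*u^2 - 6*u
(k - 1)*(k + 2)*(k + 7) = k^3 + 8*k^2 + 5*k - 14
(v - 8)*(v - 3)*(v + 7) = v^3 - 4*v^2 - 53*v + 168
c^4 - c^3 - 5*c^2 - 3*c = c*(c - 3)*(c + 1)^2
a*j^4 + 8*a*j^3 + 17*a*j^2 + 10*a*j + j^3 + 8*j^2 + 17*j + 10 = (j + 1)*(j + 2)*(j + 5)*(a*j + 1)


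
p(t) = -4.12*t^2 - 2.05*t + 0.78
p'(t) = -8.24*t - 2.05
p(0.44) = -0.92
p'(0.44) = -5.68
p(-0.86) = -0.50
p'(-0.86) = 5.04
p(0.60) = -1.93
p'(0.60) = -6.99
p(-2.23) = -15.14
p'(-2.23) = 16.33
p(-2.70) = -23.72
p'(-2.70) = 20.20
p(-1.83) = -9.27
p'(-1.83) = 13.03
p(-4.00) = -56.94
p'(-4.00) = 30.91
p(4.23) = -81.61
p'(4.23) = -36.91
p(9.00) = -351.39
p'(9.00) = -76.21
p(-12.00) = -567.90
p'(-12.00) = 96.83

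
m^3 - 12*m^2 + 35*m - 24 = (m - 8)*(m - 3)*(m - 1)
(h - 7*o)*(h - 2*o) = h^2 - 9*h*o + 14*o^2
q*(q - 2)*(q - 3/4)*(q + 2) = q^4 - 3*q^3/4 - 4*q^2 + 3*q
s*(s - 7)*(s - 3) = s^3 - 10*s^2 + 21*s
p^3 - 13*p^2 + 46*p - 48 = (p - 8)*(p - 3)*(p - 2)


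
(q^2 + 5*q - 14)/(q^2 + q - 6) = (q + 7)/(q + 3)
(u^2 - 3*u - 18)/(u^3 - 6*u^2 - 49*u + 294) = (u + 3)/(u^2 - 49)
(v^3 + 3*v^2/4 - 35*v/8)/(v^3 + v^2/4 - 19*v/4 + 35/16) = 2*v/(2*v - 1)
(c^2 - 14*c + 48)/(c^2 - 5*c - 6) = (c - 8)/(c + 1)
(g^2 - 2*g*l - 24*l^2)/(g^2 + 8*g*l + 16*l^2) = (g - 6*l)/(g + 4*l)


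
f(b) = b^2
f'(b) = 2*b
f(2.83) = 8.01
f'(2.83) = 5.66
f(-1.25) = 1.56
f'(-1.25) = -2.50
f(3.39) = 11.49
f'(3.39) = 6.78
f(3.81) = 14.52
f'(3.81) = 7.62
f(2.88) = 8.29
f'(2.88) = 5.76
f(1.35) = 1.82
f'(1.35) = 2.70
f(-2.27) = 5.15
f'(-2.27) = -4.54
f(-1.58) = 2.50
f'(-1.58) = -3.16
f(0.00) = 0.00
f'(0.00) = 0.00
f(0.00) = 0.00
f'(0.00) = 0.00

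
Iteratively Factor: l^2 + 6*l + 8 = (l + 2)*(l + 4)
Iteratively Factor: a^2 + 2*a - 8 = (a + 4)*(a - 2)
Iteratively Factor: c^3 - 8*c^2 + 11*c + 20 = (c - 5)*(c^2 - 3*c - 4) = (c - 5)*(c - 4)*(c + 1)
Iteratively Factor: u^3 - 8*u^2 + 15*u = (u - 3)*(u^2 - 5*u) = (u - 5)*(u - 3)*(u)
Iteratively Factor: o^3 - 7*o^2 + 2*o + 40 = (o + 2)*(o^2 - 9*o + 20) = (o - 4)*(o + 2)*(o - 5)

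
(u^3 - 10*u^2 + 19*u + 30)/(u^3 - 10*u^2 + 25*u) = (u^2 - 5*u - 6)/(u*(u - 5))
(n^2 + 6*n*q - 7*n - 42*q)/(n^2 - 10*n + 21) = (n + 6*q)/(n - 3)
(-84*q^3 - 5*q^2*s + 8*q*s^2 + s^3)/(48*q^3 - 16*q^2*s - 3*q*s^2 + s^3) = (-7*q - s)/(4*q - s)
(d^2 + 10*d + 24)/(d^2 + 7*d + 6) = (d + 4)/(d + 1)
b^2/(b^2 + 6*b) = b/(b + 6)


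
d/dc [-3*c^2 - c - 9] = -6*c - 1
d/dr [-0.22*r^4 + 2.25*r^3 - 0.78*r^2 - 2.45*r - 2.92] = -0.88*r^3 + 6.75*r^2 - 1.56*r - 2.45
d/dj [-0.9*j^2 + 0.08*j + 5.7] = 0.08 - 1.8*j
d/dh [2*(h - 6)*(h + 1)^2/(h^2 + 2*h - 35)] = 2*(h + 1)*(-2*(h - 6)*(h + 1)^2 + (3*h - 11)*(h^2 + 2*h - 35))/(h^2 + 2*h - 35)^2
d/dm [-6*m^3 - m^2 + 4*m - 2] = -18*m^2 - 2*m + 4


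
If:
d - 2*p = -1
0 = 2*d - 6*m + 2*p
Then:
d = 2*p - 1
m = p - 1/3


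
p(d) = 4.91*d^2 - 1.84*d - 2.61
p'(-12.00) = -119.68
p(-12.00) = 726.51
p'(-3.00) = -31.30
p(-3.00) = 47.10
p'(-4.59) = -46.91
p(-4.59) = 109.28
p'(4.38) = 41.17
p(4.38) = 83.53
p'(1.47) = 12.60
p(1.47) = 5.30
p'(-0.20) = -3.80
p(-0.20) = -2.05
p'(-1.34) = -15.00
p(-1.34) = 8.67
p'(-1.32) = -14.80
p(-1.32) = 8.37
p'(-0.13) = -3.12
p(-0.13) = -2.29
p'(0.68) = 4.84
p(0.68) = -1.59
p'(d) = 9.82*d - 1.84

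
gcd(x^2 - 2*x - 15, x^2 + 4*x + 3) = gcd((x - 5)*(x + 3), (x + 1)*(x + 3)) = x + 3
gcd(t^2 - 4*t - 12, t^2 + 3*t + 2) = t + 2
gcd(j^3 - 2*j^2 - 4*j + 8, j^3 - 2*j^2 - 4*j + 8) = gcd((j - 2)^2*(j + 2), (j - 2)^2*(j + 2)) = j^3 - 2*j^2 - 4*j + 8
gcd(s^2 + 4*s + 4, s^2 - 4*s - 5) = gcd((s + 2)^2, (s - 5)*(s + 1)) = 1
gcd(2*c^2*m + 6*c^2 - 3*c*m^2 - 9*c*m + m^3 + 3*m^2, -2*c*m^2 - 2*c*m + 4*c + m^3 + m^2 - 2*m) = 2*c - m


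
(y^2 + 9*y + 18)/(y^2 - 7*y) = (y^2 + 9*y + 18)/(y*(y - 7))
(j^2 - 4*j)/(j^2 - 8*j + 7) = j*(j - 4)/(j^2 - 8*j + 7)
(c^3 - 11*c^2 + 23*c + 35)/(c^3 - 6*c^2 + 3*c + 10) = (c - 7)/(c - 2)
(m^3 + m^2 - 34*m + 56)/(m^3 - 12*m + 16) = (m^2 + 3*m - 28)/(m^2 + 2*m - 8)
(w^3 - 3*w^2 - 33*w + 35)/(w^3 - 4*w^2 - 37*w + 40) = (w - 7)/(w - 8)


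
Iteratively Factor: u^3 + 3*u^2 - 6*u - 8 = (u + 1)*(u^2 + 2*u - 8) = (u - 2)*(u + 1)*(u + 4)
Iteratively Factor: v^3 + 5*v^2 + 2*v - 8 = (v - 1)*(v^2 + 6*v + 8) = (v - 1)*(v + 4)*(v + 2)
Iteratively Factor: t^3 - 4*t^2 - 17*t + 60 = (t + 4)*(t^2 - 8*t + 15) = (t - 5)*(t + 4)*(t - 3)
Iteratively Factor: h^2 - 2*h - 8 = (h + 2)*(h - 4)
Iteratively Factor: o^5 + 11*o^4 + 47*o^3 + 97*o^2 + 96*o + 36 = (o + 2)*(o^4 + 9*o^3 + 29*o^2 + 39*o + 18) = (o + 2)^2*(o^3 + 7*o^2 + 15*o + 9) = (o + 2)^2*(o + 3)*(o^2 + 4*o + 3) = (o + 1)*(o + 2)^2*(o + 3)*(o + 3)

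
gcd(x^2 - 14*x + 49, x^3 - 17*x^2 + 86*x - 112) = x - 7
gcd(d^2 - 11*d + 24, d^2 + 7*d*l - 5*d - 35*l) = 1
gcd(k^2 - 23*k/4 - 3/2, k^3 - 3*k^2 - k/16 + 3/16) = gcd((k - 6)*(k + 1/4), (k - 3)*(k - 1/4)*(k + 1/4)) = k + 1/4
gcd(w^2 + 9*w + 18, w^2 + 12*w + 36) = w + 6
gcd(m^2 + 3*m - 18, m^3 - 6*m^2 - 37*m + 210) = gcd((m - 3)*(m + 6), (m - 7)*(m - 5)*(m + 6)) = m + 6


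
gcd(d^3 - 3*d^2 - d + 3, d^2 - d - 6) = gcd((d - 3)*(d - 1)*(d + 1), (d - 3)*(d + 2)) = d - 3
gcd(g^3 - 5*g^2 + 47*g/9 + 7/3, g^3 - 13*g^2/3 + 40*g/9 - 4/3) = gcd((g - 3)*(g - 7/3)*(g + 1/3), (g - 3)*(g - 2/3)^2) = g - 3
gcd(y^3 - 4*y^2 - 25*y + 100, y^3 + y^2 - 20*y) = y^2 + y - 20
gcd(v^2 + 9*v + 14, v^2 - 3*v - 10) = v + 2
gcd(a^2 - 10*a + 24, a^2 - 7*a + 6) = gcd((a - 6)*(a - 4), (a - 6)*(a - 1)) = a - 6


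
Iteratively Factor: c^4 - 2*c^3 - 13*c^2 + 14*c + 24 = (c + 3)*(c^3 - 5*c^2 + 2*c + 8) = (c - 2)*(c + 3)*(c^2 - 3*c - 4) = (c - 2)*(c + 1)*(c + 3)*(c - 4)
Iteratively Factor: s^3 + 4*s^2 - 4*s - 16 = (s + 2)*(s^2 + 2*s - 8) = (s - 2)*(s + 2)*(s + 4)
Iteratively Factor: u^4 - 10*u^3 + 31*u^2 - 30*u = (u - 2)*(u^3 - 8*u^2 + 15*u) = (u - 5)*(u - 2)*(u^2 - 3*u) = (u - 5)*(u - 3)*(u - 2)*(u)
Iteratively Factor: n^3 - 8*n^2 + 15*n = (n)*(n^2 - 8*n + 15) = n*(n - 3)*(n - 5)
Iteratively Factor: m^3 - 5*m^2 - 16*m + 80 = (m + 4)*(m^2 - 9*m + 20) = (m - 5)*(m + 4)*(m - 4)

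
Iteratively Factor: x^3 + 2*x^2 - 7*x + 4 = (x - 1)*(x^2 + 3*x - 4) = (x - 1)^2*(x + 4)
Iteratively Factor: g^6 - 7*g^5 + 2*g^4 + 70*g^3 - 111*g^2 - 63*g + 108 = (g + 3)*(g^5 - 10*g^4 + 32*g^3 - 26*g^2 - 33*g + 36) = (g - 4)*(g + 3)*(g^4 - 6*g^3 + 8*g^2 + 6*g - 9) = (g - 4)*(g - 3)*(g + 3)*(g^3 - 3*g^2 - g + 3) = (g - 4)*(g - 3)*(g + 1)*(g + 3)*(g^2 - 4*g + 3) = (g - 4)*(g - 3)^2*(g + 1)*(g + 3)*(g - 1)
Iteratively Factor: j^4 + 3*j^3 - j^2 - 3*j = (j + 3)*(j^3 - j) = (j + 1)*(j + 3)*(j^2 - j) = (j - 1)*(j + 1)*(j + 3)*(j)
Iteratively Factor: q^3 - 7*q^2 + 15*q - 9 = (q - 3)*(q^2 - 4*q + 3) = (q - 3)*(q - 1)*(q - 3)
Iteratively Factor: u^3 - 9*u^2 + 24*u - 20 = (u - 2)*(u^2 - 7*u + 10) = (u - 2)^2*(u - 5)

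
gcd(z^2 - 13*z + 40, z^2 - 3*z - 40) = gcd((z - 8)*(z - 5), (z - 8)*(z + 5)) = z - 8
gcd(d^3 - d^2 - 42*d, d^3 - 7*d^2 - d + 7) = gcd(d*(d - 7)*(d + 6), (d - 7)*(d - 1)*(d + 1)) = d - 7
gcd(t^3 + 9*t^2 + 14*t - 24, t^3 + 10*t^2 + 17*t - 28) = t^2 + 3*t - 4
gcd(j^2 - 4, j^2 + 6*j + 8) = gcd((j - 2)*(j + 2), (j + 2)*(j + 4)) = j + 2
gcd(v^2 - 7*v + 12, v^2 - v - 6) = v - 3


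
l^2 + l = l*(l + 1)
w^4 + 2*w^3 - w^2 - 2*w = w*(w - 1)*(w + 1)*(w + 2)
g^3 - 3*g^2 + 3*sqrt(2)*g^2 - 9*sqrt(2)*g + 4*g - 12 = (g - 3)*(g + sqrt(2))*(g + 2*sqrt(2))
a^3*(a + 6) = a^4 + 6*a^3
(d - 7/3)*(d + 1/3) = d^2 - 2*d - 7/9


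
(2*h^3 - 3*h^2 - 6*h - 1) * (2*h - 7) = 4*h^4 - 20*h^3 + 9*h^2 + 40*h + 7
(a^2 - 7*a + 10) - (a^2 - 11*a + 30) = 4*a - 20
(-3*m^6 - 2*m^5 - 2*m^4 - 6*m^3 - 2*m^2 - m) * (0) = 0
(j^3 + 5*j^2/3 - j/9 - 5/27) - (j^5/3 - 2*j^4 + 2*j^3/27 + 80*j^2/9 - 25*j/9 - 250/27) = -j^5/3 + 2*j^4 + 25*j^3/27 - 65*j^2/9 + 8*j/3 + 245/27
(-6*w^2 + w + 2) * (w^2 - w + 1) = -6*w^4 + 7*w^3 - 5*w^2 - w + 2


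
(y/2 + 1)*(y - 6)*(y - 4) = y^3/2 - 4*y^2 + 2*y + 24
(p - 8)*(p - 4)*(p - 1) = p^3 - 13*p^2 + 44*p - 32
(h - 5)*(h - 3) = h^2 - 8*h + 15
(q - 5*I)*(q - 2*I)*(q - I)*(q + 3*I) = q^4 - 5*I*q^3 + 7*q^2 - 41*I*q - 30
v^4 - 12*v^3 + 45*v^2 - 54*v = v*(v - 6)*(v - 3)^2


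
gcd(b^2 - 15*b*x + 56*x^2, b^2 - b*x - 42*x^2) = -b + 7*x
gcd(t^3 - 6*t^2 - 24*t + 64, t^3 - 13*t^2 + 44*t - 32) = t - 8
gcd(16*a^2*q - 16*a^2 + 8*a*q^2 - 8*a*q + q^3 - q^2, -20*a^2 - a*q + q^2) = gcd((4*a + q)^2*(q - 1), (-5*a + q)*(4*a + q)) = 4*a + q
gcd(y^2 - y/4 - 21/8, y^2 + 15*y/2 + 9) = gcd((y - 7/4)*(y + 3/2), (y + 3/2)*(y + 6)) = y + 3/2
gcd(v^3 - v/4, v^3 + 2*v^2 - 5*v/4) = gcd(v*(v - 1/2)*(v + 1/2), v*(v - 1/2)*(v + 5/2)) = v^2 - v/2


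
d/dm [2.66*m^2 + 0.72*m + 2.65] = 5.32*m + 0.72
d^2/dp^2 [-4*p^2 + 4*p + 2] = -8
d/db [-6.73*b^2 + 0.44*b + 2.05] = 0.44 - 13.46*b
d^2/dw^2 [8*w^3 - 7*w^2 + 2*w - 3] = 48*w - 14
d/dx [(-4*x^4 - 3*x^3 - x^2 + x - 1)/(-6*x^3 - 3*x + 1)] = 2*(12*x^6 + 15*x^4 + 7*x^3 - 12*x^2 - x - 1)/(36*x^6 + 36*x^4 - 12*x^3 + 9*x^2 - 6*x + 1)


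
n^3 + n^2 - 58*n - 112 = (n - 8)*(n + 2)*(n + 7)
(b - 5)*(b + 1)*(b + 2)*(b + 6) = b^4 + 4*b^3 - 25*b^2 - 88*b - 60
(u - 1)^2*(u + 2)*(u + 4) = u^4 + 4*u^3 - 3*u^2 - 10*u + 8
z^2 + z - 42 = (z - 6)*(z + 7)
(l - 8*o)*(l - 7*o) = l^2 - 15*l*o + 56*o^2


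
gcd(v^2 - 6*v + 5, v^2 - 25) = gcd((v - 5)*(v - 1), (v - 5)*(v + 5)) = v - 5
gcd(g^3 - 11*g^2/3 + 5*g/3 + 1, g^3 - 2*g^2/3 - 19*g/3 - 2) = g^2 - 8*g/3 - 1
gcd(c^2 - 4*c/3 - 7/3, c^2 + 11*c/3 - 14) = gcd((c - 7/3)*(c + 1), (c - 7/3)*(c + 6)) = c - 7/3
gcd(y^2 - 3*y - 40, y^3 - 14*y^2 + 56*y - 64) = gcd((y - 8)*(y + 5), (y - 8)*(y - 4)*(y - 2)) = y - 8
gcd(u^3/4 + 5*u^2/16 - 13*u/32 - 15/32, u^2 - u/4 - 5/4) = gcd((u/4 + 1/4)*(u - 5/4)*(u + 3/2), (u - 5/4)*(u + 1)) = u^2 - u/4 - 5/4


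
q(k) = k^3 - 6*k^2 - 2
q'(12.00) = 288.00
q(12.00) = 862.00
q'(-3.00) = 63.00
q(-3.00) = -83.00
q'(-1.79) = 31.09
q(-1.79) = -26.96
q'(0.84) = -7.96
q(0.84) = -5.64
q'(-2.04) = 36.96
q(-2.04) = -35.46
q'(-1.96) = 35.04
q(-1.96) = -32.58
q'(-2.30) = 43.47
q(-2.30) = -45.91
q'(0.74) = -7.24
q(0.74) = -4.88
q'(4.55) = 7.51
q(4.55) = -32.02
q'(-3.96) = 94.56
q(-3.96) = -158.19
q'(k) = 3*k^2 - 12*k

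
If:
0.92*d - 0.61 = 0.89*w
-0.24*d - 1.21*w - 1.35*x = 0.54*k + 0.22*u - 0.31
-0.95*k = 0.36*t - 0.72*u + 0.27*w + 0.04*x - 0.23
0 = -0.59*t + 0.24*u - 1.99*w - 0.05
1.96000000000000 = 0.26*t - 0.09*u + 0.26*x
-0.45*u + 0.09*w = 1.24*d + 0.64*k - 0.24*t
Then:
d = -1.23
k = 1.57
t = 8.72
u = 5.42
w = -1.96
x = 0.69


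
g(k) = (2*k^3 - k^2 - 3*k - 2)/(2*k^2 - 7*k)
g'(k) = (7 - 4*k)*(2*k^3 - k^2 - 3*k - 2)/(2*k^2 - 7*k)^2 + (6*k^2 - 2*k - 3)/(2*k^2 - 7*k) = (4*k^4 - 28*k^3 + 13*k^2 + 8*k - 14)/(k^2*(4*k^2 - 28*k + 49))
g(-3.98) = -2.22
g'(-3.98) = 0.83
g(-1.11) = -0.26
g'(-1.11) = 0.36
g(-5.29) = -3.34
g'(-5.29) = 0.88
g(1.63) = 0.15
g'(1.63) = -1.60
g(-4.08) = -2.30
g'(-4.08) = 0.83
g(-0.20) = -0.98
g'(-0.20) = -6.78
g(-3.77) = -2.04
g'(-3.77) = 0.82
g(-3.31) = -1.68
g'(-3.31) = 0.79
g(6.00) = 12.53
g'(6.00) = -0.40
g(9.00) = 13.62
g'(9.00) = 0.71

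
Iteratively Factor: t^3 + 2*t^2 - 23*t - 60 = (t + 4)*(t^2 - 2*t - 15) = (t + 3)*(t + 4)*(t - 5)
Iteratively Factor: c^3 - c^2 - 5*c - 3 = (c - 3)*(c^2 + 2*c + 1) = (c - 3)*(c + 1)*(c + 1)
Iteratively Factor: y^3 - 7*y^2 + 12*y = (y - 4)*(y^2 - 3*y) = y*(y - 4)*(y - 3)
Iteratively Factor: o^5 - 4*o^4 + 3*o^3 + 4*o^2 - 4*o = (o + 1)*(o^4 - 5*o^3 + 8*o^2 - 4*o) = (o - 1)*(o + 1)*(o^3 - 4*o^2 + 4*o) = o*(o - 1)*(o + 1)*(o^2 - 4*o + 4) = o*(o - 2)*(o - 1)*(o + 1)*(o - 2)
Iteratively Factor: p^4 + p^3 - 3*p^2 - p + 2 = (p - 1)*(p^3 + 2*p^2 - p - 2) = (p - 1)*(p + 1)*(p^2 + p - 2) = (p - 1)*(p + 1)*(p + 2)*(p - 1)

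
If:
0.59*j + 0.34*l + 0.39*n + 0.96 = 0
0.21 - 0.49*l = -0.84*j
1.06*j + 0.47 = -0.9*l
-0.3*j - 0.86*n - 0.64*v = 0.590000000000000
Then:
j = -0.33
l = -0.14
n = -1.85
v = 1.71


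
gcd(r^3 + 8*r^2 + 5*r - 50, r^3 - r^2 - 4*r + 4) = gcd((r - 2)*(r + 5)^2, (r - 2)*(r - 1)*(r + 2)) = r - 2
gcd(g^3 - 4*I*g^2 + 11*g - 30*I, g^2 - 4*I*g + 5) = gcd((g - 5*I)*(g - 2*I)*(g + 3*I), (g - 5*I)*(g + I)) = g - 5*I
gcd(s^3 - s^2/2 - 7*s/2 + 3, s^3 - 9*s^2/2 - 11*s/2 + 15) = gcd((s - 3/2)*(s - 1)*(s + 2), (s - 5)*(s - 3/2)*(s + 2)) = s^2 + s/2 - 3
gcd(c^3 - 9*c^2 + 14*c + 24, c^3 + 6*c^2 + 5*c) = c + 1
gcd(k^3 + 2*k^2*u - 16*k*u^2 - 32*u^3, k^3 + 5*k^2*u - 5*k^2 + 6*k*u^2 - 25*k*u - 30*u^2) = k + 2*u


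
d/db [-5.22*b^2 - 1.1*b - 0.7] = -10.44*b - 1.1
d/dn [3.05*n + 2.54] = 3.05000000000000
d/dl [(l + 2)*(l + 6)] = 2*l + 8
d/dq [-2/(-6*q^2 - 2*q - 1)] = 4*(-6*q - 1)/(6*q^2 + 2*q + 1)^2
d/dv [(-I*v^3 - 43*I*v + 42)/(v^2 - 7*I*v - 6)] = (-I*v^4 - 14*v^3 + 61*I*v^2 - 84*v + 552*I)/(v^4 - 14*I*v^3 - 61*v^2 + 84*I*v + 36)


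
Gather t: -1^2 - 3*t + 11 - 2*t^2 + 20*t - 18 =-2*t^2 + 17*t - 8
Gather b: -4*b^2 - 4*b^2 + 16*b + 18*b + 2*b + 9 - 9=-8*b^2 + 36*b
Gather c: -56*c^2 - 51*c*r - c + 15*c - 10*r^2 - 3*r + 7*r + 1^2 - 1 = -56*c^2 + c*(14 - 51*r) - 10*r^2 + 4*r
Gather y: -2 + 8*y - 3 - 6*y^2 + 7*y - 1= -6*y^2 + 15*y - 6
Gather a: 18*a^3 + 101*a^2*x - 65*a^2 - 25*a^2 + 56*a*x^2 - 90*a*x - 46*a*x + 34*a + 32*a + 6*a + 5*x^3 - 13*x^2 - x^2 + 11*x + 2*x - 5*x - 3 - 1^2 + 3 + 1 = 18*a^3 + a^2*(101*x - 90) + a*(56*x^2 - 136*x + 72) + 5*x^3 - 14*x^2 + 8*x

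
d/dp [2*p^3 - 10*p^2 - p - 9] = 6*p^2 - 20*p - 1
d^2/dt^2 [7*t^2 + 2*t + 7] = 14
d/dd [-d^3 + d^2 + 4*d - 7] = -3*d^2 + 2*d + 4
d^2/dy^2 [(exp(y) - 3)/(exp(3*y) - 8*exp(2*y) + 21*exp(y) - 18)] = (4*exp(3*y) - 15*exp(2*y) + exp(y) + 30)*exp(y)/(exp(6*y) - 15*exp(5*y) + 93*exp(4*y) - 305*exp(3*y) + 558*exp(2*y) - 540*exp(y) + 216)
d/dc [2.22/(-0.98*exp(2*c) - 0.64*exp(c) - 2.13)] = (4.3512*exp(c) + 1.4208)*exp(c)/(0.98*exp(2*c) + 0.64*exp(c) + 2.13)^2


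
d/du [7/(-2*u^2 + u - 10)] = 7*(4*u - 1)/(2*u^2 - u + 10)^2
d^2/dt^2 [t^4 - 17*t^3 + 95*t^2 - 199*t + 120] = 12*t^2 - 102*t + 190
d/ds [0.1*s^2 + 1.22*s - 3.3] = 0.2*s + 1.22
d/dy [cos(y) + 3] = -sin(y)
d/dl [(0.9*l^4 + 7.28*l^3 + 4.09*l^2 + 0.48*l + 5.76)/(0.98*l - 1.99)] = (2.646*l^4 + 7.1048*l^3 - 39.4534*l^2 - 16.2782*l - 6.6)/(0.9604*l^2 - 3.9004*l + 3.9601)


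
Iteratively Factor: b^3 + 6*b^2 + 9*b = (b + 3)*(b^2 + 3*b) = (b + 3)^2*(b)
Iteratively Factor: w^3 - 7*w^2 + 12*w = (w - 3)*(w^2 - 4*w) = (w - 4)*(w - 3)*(w)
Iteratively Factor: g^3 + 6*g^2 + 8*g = (g + 2)*(g^2 + 4*g) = g*(g + 2)*(g + 4)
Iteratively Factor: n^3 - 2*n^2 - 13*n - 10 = (n - 5)*(n^2 + 3*n + 2) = (n - 5)*(n + 2)*(n + 1)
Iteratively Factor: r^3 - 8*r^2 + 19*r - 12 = (r - 1)*(r^2 - 7*r + 12) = (r - 3)*(r - 1)*(r - 4)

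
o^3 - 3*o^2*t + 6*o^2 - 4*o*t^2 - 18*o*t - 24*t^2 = (o + 6)*(o - 4*t)*(o + t)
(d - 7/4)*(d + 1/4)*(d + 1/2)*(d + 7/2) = d^4 + 5*d^3/2 - 75*d^2/16 - 35*d/8 - 49/64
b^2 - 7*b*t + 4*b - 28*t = (b + 4)*(b - 7*t)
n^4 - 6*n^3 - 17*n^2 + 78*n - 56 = (n - 7)*(n - 2)*(n - 1)*(n + 4)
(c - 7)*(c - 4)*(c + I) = c^3 - 11*c^2 + I*c^2 + 28*c - 11*I*c + 28*I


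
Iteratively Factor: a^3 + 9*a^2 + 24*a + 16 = (a + 1)*(a^2 + 8*a + 16) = (a + 1)*(a + 4)*(a + 4)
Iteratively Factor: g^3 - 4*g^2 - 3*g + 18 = (g - 3)*(g^2 - g - 6) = (g - 3)*(g + 2)*(g - 3)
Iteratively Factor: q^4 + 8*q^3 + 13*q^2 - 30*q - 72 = (q - 2)*(q^3 + 10*q^2 + 33*q + 36) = (q - 2)*(q + 4)*(q^2 + 6*q + 9) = (q - 2)*(q + 3)*(q + 4)*(q + 3)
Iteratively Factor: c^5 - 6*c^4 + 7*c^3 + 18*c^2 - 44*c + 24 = (c - 3)*(c^4 - 3*c^3 - 2*c^2 + 12*c - 8) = (c - 3)*(c - 2)*(c^3 - c^2 - 4*c + 4) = (c - 3)*(c - 2)*(c - 1)*(c^2 - 4) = (c - 3)*(c - 2)^2*(c - 1)*(c + 2)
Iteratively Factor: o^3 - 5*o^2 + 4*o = (o - 4)*(o^2 - o) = o*(o - 4)*(o - 1)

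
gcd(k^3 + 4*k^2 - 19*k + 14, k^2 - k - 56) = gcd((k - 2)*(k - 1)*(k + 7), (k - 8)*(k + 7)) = k + 7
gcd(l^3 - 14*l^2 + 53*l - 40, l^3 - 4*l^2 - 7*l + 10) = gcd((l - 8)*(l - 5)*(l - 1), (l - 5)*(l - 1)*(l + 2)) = l^2 - 6*l + 5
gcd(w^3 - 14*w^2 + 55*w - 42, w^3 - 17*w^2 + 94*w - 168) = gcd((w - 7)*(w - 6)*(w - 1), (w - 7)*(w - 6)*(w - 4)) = w^2 - 13*w + 42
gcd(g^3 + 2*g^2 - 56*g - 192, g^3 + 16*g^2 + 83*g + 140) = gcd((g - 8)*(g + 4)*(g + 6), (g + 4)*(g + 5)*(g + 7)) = g + 4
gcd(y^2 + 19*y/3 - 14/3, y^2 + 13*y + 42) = y + 7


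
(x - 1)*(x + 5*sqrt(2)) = x^2 - x + 5*sqrt(2)*x - 5*sqrt(2)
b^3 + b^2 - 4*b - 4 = (b - 2)*(b + 1)*(b + 2)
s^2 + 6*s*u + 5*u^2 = (s + u)*(s + 5*u)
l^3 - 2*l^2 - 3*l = l*(l - 3)*(l + 1)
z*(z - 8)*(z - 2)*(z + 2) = z^4 - 8*z^3 - 4*z^2 + 32*z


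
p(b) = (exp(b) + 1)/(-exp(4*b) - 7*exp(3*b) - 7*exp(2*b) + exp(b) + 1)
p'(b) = (exp(b) + 1)*(4*exp(4*b) + 21*exp(3*b) + 14*exp(2*b) - exp(b))/(-exp(4*b) - 7*exp(3*b) - 7*exp(2*b) + exp(b) + 1)^2 + exp(b)/(-exp(4*b) - 7*exp(3*b) - 7*exp(2*b) + exp(b) + 1)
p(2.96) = -0.00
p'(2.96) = 0.00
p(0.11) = -0.12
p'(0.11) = 0.28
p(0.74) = -0.03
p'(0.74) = 0.06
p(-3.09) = 1.01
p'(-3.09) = 0.03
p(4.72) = -0.00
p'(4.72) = 0.00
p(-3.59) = 1.01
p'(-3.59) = 0.01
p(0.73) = -0.03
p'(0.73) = 0.06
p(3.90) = -0.00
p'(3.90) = 0.00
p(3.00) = 0.00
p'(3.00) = 0.00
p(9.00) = 0.00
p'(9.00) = 0.00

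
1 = 1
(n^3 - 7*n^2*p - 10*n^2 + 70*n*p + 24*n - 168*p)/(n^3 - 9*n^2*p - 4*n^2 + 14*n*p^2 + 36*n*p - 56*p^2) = (6 - n)/(-n + 2*p)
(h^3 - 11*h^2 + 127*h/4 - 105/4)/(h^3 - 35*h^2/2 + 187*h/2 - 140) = (h - 3/2)/(h - 8)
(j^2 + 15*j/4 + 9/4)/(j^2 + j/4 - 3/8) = 2*(j + 3)/(2*j - 1)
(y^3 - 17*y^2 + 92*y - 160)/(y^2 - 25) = (y^2 - 12*y + 32)/(y + 5)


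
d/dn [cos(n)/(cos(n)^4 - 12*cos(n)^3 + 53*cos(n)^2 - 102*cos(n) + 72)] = (3*cos(n)^3 - 15*cos(n)^2 + 8*cos(n) + 24)*sin(n)/((cos(n) - 4)^2*(cos(n) - 3)^3*(cos(n) - 2)^2)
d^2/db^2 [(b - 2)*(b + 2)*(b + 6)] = 6*b + 12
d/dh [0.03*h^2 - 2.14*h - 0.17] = 0.06*h - 2.14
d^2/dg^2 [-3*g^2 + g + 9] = -6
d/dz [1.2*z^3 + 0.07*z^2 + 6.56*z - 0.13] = 3.6*z^2 + 0.14*z + 6.56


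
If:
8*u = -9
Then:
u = -9/8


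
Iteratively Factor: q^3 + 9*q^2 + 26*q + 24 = (q + 3)*(q^2 + 6*q + 8) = (q + 3)*(q + 4)*(q + 2)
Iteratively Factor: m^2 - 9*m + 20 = (m - 4)*(m - 5)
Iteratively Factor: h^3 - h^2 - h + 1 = (h + 1)*(h^2 - 2*h + 1) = (h - 1)*(h + 1)*(h - 1)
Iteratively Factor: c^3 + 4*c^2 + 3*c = (c + 1)*(c^2 + 3*c) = (c + 1)*(c + 3)*(c)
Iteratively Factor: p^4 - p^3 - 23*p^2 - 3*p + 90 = (p - 5)*(p^3 + 4*p^2 - 3*p - 18) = (p - 5)*(p + 3)*(p^2 + p - 6) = (p - 5)*(p + 3)^2*(p - 2)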